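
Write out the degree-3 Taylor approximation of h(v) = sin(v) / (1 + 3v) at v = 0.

53*v^3/6 - 3*v^2 + v

Expand each factor separately, then convolve coefficients.
h(0) = 0
h′(0) = 1
h′′(0) = -6
h′′′(0) = 53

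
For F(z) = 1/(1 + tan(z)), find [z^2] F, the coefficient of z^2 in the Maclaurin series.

1

Let u equal the inner series; expand the outer function in u and truncate.
[z^0] = 1;  [z^1] = -1;  [z^2] = 1.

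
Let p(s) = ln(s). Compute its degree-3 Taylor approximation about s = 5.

(s - 5)^3/375 - (s - 5)^2/50 + (s - 5)/5 + ln(5)

p(5) = ln(5)
p′(5) = 1/5
p′′(5) = -1/25
p′′′(5) = 2/125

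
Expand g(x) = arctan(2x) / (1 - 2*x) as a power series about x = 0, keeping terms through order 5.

Expand 1/(denominator) as a geometric series and multiply by the numerator's series.

416*x^5/15 + 32*x^4/3 + 16*x^3/3 + 4*x^2 + 2*x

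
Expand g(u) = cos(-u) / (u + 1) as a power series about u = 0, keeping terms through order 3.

-u^3/2 + u^2/2 - u + 1

Use 1/(1 - r) = Σ r^k on the denominator, then take the Cauchy product.
g(0) = 1
g′(0) = -1
g′′(0) = 1
g′′′(0) = -3
Dividing each by k! gives the coefficients c_0, ..., c_3.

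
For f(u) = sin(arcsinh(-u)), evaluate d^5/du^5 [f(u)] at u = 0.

-20

Plug the Maclaurin series of the inner function into that of the outer and collect terms.
The coefficient of u^5 in the expansion is -1/6, so f^(5)(0) = 5! * (-1/6) = -20.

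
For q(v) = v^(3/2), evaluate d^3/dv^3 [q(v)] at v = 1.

-3/8

Use the known series and substitute for the argument.
The coefficient of (v - 1)^3 in the expansion is -1/16, so q′′′(1) = 3! * (-1/16) = -3/8.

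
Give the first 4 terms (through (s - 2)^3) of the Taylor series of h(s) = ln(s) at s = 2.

h(2) = ln(2)
h′(2) = 1/2
h′′(2) = -1/4
h′′′(2) = 1/4
The Taylor polynomial is Σ h^(k)(2)/k! · (s - 2)^k.

(s - 2)^3/24 - (s - 2)^2/8 + (s - 2)/2 + ln(2)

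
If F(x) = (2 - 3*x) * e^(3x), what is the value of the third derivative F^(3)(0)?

Multiply each power in the prefactor through the base expansion.
The coefficient of x^3 in the expansion is -9/2, so F′′′(0) = 3! * (-9/2) = -27.

-27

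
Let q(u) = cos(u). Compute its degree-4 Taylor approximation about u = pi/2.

Use the known series and substitute for the argument.
q(pi/2) = 0
q′(pi/2) = -1
q′′(pi/2) = 0
q′′′(pi/2) = 1
q^(4)(pi/2) = 0

(u - pi/2)^3/6 - (u - pi/2)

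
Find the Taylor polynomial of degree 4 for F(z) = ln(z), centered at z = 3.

Differentiate repeatedly and evaluate at the center.
[(z - 3)^0] = ln(3);  [(z - 3)^1] = 1/3;  [(z - 3)^2] = -1/18;  [(z - 3)^3] = 1/81;  [(z - 3)^4] = -1/324.

-(z - 3)^4/324 + (z - 3)^3/81 - (z - 3)^2/18 + (z - 3)/3 + ln(3)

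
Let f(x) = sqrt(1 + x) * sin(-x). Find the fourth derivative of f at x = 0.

1/2

Expand each factor separately, then convolve coefficients.
From the series, [x^4] f = 1/48; multiply by 4! = 24 to get 1/2.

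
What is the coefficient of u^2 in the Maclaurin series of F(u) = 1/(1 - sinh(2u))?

Substitute the inner expansion into the outer series and collect powers.

4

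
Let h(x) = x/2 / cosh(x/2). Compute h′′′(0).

-3/8

Write the quotient as an unknown series and match coefficients against numerator = denominator · series.
The coefficient of x^3 in the expansion is -1/16, so h′′′(0) = 3! * (-1/16) = -3/8.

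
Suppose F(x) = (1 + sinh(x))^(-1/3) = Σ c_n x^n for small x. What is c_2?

Substitute the inner expansion into the outer series and collect powers.
F(0) = 1
F′(0) = -1/3
F′′(0) = 4/9
So c_2 = F′′(0)/2! = 2/9.

2/9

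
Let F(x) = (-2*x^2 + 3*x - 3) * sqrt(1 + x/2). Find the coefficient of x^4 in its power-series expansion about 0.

Distribute the polynomial across the series and collect like powers.
F(0) = -3
F′(0) = 9/4
F′′(0) = -37/16
F′′′(0) = -237/64
F^(4)(0) = 573/256
So c_4 = F^(4)(0)/4! = 191/2048.

191/2048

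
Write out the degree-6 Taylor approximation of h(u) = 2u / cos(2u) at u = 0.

Invert the denominator's series and multiply.

20*u^5/3 + 4*u^3 + 2*u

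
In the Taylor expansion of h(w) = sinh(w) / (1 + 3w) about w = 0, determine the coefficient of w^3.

55/6

Multiply the two series term by term and collect like powers.
h(0) = 0
h′(0) = 1
h′′(0) = -6
h′′′(0) = 55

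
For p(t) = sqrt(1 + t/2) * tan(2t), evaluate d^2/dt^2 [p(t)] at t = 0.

Expand each factor separately, then convolve coefficients.
From the series, [t^2] p = 1/2; multiply by 2! = 2 to get 1.

1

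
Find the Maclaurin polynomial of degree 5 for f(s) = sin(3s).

81*s^5/40 - 9*s^3/2 + 3*s

Use the known series and substitute for the argument.
[s^0] = 0;  [s^1] = 3;  [s^2] = 0;  [s^3] = -9/2;  [s^4] = 0;  [s^5] = 81/40.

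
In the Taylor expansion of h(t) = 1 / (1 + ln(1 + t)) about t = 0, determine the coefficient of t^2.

3/2

Use the geometric series for the reciprocal, then substitute.
[t^0] = 1;  [t^1] = -1;  [t^2] = 3/2.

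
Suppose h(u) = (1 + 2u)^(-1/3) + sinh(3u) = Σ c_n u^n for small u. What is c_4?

560/243

Add the two expansions coefficient-wise.
[u^0] = 1;  [u^1] = 7/3;  [u^2] = 8/9;  [u^3] = 505/162;  [u^4] = 560/243.
So c_4 = h^(4)(0)/4! = 560/243.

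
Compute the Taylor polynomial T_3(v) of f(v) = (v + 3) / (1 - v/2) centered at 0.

Distribute the polynomial across the series and collect like powers.
[v^0] = 3;  [v^1] = 5/2;  [v^2] = 5/4;  [v^3] = 5/8.

5*v^3/8 + 5*v^2/4 + 5*v/2 + 3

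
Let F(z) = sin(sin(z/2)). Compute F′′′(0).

-1/4

Let u equal the inner series; expand the outer function in u and truncate.
From the series, [z^3] F = -1/24; multiply by 3! = 6 to get -1/4.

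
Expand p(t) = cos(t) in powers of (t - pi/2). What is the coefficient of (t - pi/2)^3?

[(t - pi/2)^0] = 0;  [(t - pi/2)^1] = -1;  [(t - pi/2)^2] = 0;  [(t - pi/2)^3] = 1/6.
So c_3 = p′′′(pi/2)/3! = 1/6.

1/6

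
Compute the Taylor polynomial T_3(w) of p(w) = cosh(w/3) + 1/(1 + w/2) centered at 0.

Add the two expansions coefficient-wise.
p(0) = 2
p′(0) = -1/2
p′′(0) = 11/18
p′′′(0) = -3/4
The Taylor polynomial is Σ p^(k)(0)/k! · w^k.

-w^3/8 + 11*w^2/36 - w/2 + 2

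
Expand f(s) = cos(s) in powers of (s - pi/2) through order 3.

[(s - pi/2)^0] = 0;  [(s - pi/2)^1] = -1;  [(s - pi/2)^2] = 0;  [(s - pi/2)^3] = 1/6.

(s - pi/2)^3/6 - (s - pi/2)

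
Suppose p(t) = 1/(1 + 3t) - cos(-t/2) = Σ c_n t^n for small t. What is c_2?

Expand each term separately and add.
p(0) = 0
p′(0) = -3
p′′(0) = 73/4
So c_2 = p′′(0)/2! = 73/8.

73/8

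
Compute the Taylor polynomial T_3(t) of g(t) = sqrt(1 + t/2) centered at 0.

t^3/128 - t^2/32 + t/4 + 1

[t^0] = 1;  [t^1] = 1/4;  [t^2] = -1/32;  [t^3] = 1/128.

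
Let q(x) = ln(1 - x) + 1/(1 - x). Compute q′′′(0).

4

Combine the two series term by term.
From the series, [x^3] q = 2/3; multiply by 3! = 6 to get 4.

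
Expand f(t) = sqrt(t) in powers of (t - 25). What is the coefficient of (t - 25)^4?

-1/2000000

f(25) = 5
f′(25) = 1/10
f′′(25) = -1/500
f′′′(25) = 3/25000
f^(4)(25) = -3/250000
Then c_k = f^(k)(25)/k! gives each Taylor coefficient.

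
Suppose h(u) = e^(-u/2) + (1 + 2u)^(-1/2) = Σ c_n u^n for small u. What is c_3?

Expand each term separately and add.
So c_3 = h′′′(0)/3! = -121/48.

-121/48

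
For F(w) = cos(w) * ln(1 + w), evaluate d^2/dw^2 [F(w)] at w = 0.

-1

Expand each factor separately, then convolve coefficients.
The coefficient of w^2 in the expansion is -1/2, so F′′(0) = 2! * (-1/2) = -1.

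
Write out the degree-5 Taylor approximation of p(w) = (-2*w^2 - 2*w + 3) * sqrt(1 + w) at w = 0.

Multiply each power in the prefactor through the base expansion.
[w^0] = 3;  [w^1] = -1/2;  [w^2] = -27/8;  [w^3] = -9/16;  [w^4] = 1/128;  [w^5] = 9/256.

9*w^5/256 + w^4/128 - 9*w^3/16 - 27*w^2/8 - w/2 + 3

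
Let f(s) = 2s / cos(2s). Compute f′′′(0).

24

Invert the denominator's series and multiply.
From the series, [s^3] f = 4; multiply by 3! = 6 to get 24.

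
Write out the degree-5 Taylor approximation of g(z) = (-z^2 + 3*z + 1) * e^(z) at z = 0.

Multiply each power in the prefactor through the base expansion.
[z^0] = 1;  [z^1] = 4;  [z^2] = 5/2;  [z^3] = 2/3;  [z^4] = 1/24;  [z^5] = -1/30.

-z^5/30 + z^4/24 + 2*z^3/3 + 5*z^2/2 + 4*z + 1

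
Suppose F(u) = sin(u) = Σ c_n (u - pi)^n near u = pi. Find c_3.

1/6

F(pi) = 0
F′(pi) = -1
F′′(pi) = 0
F′′′(pi) = 1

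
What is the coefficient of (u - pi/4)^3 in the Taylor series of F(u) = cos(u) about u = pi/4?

c_3 = F′′′(pi/4)/3! = sqrt(2)/12.

sqrt(2)/12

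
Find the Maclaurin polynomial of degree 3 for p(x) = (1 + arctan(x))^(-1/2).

Compose series: expand the inner function first, then feed it into the outer expansion.
[x^0] = 1;  [x^1] = -1/2;  [x^2] = 3/8;  [x^3] = -7/48.

-7*x^3/48 + 3*x^2/8 - x/2 + 1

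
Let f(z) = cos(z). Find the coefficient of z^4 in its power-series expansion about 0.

1/24

f(0) = 1
f′(0) = 0
f′′(0) = -1
f′′′(0) = 0
f^(4)(0) = 1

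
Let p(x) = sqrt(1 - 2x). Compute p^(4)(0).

The coefficient of x^4 in the expansion is -5/8, so p^(4)(0) = 4! * (-5/8) = -15.

-15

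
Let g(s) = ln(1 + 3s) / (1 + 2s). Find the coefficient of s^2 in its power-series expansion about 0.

-21/2

Multiply the two series term by term and collect like powers.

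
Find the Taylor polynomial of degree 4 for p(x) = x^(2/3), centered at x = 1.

p(1) = 1
p′(1) = 2/3
p′′(1) = -2/9
p′′′(1) = 8/27
p^(4)(1) = -56/81

-7*(x - 1)^4/243 + 4*(x - 1)^3/81 - (x - 1)^2/9 + 2*(x - 1)/3 + 1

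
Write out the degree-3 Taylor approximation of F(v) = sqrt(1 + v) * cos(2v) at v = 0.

-15*v^3/16 - 17*v^2/8 + v/2 + 1

Write out both Maclaurin series and multiply, keeping only the needed powers.
[v^0] = 1;  [v^1] = 1/2;  [v^2] = -17/8;  [v^3] = -15/16.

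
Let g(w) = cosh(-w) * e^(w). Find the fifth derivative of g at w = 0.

16

Expand each factor separately, then convolve coefficients.
From the series, [w^5] g = 2/15; multiply by 5! = 120 to get 16.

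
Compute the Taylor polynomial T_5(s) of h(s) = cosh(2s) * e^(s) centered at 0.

Take the Cauchy product of the two expansions.
h(0) = 1
h′(0) = 1
h′′(0) = 5
h′′′(0) = 13
h^(4)(0) = 41
h^(5)(0) = 121
Then c_k = h^(k)(0)/k! gives each Taylor coefficient.

121*s^5/120 + 41*s^4/24 + 13*s^3/6 + 5*s^2/2 + s + 1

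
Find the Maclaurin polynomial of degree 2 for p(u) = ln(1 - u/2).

-u^2/8 - u/2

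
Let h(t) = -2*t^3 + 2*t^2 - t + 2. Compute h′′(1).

From the series, [(t - 1)^2] h = -4; multiply by 2! = 2 to get -8.

-8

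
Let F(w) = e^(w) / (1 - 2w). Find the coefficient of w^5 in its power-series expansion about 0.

Take the Cauchy product of the two expansions.
F(0) = 1
F′(0) = 3
F′′(0) = 13
F′′′(0) = 79
F^(4)(0) = 633
F^(5)(0) = 6331
So c_5 = F^(5)(0)/5! = 6331/120.

6331/120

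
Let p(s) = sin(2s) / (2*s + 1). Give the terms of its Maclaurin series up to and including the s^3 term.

20*s^3/3 - 4*s^2 + 2*s

Expand 1/(denominator) as a geometric series and multiply by the numerator's series.
[s^0] = 0;  [s^1] = 2;  [s^2] = -4;  [s^3] = 20/3.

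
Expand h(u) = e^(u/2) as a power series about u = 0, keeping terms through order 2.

u^2/8 + u/2 + 1

[u^0] = 1;  [u^1] = 1/2;  [u^2] = 1/8.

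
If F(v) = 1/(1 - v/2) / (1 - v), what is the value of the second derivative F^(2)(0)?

7/2

Take the Cauchy product of the two expansions.
From the series, [v^2] F = 7/4; multiply by 2! = 2 to get 7/2.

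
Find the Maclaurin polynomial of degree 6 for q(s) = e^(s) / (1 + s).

53*s^6/144 - 11*s^5/30 + 3*s^4/8 - s^3/3 + s^2/2 + 1

Multiply the two series term by term and collect like powers.
q(0) = 1
q′(0) = 0
q′′(0) = 1
q′′′(0) = -2
q^(4)(0) = 9
q^(5)(0) = -44
q^(6)(0) = 265
Then c_k = q^(k)(0)/k! gives each Taylor coefficient.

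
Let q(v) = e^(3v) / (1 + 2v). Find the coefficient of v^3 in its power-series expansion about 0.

Multiply the two series term by term and collect like powers.

-1/2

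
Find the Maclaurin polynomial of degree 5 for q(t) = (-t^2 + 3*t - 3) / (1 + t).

Multiply each power in the prefactor through the base expansion.
q(0) = -3
q′(0) = 6
q′′(0) = -14
q′′′(0) = 42
q^(4)(0) = -168
q^(5)(0) = 840
Dividing each by k! gives the coefficients c_0, ..., c_5.

7*t^5 - 7*t^4 + 7*t^3 - 7*t^2 + 6*t - 3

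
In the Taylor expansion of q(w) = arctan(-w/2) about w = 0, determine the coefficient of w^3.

Apply the Taylor formula c_k = f^(k)(a)/k!.
q(0) = 0
q′(0) = -1/2
q′′(0) = 0
q′′′(0) = 1/4
Then c_k = q^(k)(0)/k! gives each Taylor coefficient.

1/24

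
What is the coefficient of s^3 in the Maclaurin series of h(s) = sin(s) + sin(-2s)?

7/6

Add the two expansions coefficient-wise.
h(0) = 0
h′(0) = -1
h′′(0) = 0
h′′′(0) = 7
So c_3 = h′′′(0)/3! = 7/6.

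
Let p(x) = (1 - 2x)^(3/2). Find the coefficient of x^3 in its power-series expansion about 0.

p(0) = 1
p′(0) = -3
p′′(0) = 3
p′′′(0) = 3
Then c_k = p^(k)(0)/k! gives each Taylor coefficient.

1/2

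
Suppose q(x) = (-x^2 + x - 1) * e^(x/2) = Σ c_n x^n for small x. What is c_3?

Multiply each power in the prefactor through the base expansion.
q(0) = -1
q′(0) = 1/2
q′′(0) = -5/4
q′′′(0) = -19/8

-19/48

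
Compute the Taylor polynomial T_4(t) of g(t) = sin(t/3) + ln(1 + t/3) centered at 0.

-t^4/324 + t^3/162 - t^2/18 + 2*t/3

Expand each term separately and add.
g(0) = 0
g′(0) = 2/3
g′′(0) = -1/9
g′′′(0) = 1/27
g^(4)(0) = -2/27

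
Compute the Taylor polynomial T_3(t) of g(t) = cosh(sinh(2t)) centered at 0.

Compose series: expand the inner function first, then feed it into the outer expansion.

2*t^2 + 1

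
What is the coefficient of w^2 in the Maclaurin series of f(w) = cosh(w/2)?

f(0) = 1
f′(0) = 0
f′′(0) = 1/4

1/8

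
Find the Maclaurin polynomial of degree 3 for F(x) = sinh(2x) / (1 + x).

Expand each factor separately, then convolve coefficients.
[x^0] = 0;  [x^1] = 2;  [x^2] = -2;  [x^3] = 10/3.

10*x^3/3 - 2*x^2 + 2*x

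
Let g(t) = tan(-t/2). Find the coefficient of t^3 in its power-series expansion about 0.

c_3 = g′′′(0)/3! = -1/24.

-1/24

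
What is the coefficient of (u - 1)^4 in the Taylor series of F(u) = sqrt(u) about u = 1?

c_4 = F^(4)(1)/4! = -5/128.

-5/128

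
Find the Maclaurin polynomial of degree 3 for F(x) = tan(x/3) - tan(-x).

Combine the two series term by term.

28*x^3/81 + 4*x/3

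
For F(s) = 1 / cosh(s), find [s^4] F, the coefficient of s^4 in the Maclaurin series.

Write the quotient as an unknown series and match coefficients against numerator = denominator · series.

5/24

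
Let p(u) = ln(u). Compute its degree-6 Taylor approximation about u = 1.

-(u - 1)^6/6 + (u - 1)^5/5 - (u - 1)^4/4 + (u - 1)^3/3 - (u - 1)^2/2 + (u - 1)

p(1) = 0
p′(1) = 1
p′′(1) = -1
p′′′(1) = 2
p^(4)(1) = -6
p^(5)(1) = 24
p^(6)(1) = -120
The Taylor polynomial is Σ p^(k)(1)/k! · (u - 1)^k.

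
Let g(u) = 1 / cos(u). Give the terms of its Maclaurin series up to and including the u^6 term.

61*u^6/720 + 5*u^4/24 + u^2/2 + 1

Write the quotient as an unknown series and match coefficients against numerator = denominator · series.
[u^0] = 1;  [u^1] = 0;  [u^2] = 1/2;  [u^3] = 0;  [u^4] = 5/24;  [u^5] = 0;  [u^6] = 61/720.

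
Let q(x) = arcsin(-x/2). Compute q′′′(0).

Differentiate repeatedly and evaluate at the center.
The coefficient of x^3 in the expansion is -1/48, so q′′′(0) = 3! * (-1/48) = -1/8.

-1/8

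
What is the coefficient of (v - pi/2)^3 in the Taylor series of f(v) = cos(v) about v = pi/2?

Differentiate repeatedly and evaluate at the center.
[(v - pi/2)^0] = 0;  [(v - pi/2)^1] = -1;  [(v - pi/2)^2] = 0;  [(v - pi/2)^3] = 1/6.

1/6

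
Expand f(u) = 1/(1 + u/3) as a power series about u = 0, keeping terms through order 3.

-u^3/27 + u^2/9 - u/3 + 1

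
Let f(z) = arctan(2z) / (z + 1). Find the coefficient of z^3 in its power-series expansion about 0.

-2/3

Use 1/(1 - r) = Σ r^k on the denominator, then take the Cauchy product.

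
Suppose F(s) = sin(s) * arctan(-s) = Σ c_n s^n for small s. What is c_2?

Expand each factor separately, then convolve coefficients.
F(0) = 0
F′(0) = 0
F′′(0) = -2

-1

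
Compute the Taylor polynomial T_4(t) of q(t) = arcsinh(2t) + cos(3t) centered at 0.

Add the two expansions coefficient-wise.
q(0) = 1
q′(0) = 2
q′′(0) = -9
q′′′(0) = -8
q^(4)(0) = 81

27*t^4/8 - 4*t^3/3 - 9*t^2/2 + 2*t + 1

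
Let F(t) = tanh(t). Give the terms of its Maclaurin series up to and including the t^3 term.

-t^3/3 + t

F(0) = 0
F′(0) = 1
F′′(0) = 0
F′′′(0) = -2
Then c_k = F^(k)(0)/k! gives each Taylor coefficient.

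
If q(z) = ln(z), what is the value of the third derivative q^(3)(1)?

The coefficient of (z - 1)^3 in the expansion is 1/3, so q′′′(1) = 3! * (1/3) = 2.

2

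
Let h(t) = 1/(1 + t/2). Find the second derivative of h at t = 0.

1/2

Use the known series and substitute for the argument.
The coefficient of t^2 in the expansion is 1/4, so h′′(0) = 2! * (1/4) = 1/2.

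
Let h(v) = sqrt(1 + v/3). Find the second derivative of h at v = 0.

-1/36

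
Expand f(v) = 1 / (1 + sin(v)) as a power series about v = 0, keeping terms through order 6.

Write 1/(1+u) = 1 - u + u^2 - u^3 + ... and substitute the series for u.
f(0) = 1
f′(0) = -1
f′′(0) = 2
f′′′(0) = -5
f^(4)(0) = 16
f^(5)(0) = -61
f^(6)(0) = 272
Dividing each by k! gives the coefficients c_0, ..., c_6.

17*v^6/45 - 61*v^5/120 + 2*v^4/3 - 5*v^3/6 + v^2 - v + 1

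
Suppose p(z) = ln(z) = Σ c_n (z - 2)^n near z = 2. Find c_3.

Compute the successive derivatives at the expansion point and divide by k!.
p(2) = ln(2)
p′(2) = 1/2
p′′(2) = -1/4
p′′′(2) = 1/4
Dividing each by k! gives the coefficients c_0, ..., c_3.

1/24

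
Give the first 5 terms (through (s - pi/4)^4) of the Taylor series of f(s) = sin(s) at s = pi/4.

f(pi/4) = sqrt(2)/2
f′(pi/4) = sqrt(2)/2
f′′(pi/4) = -sqrt(2)/2
f′′′(pi/4) = -sqrt(2)/2
f^(4)(pi/4) = sqrt(2)/2
Dividing each by k! gives the coefficients c_0, ..., c_4.

sqrt(2)*(s - pi/4)^4/48 - sqrt(2)*(s - pi/4)^3/12 - sqrt(2)*(s - pi/4)^2/4 + sqrt(2)*(s - pi/4)/2 + sqrt(2)/2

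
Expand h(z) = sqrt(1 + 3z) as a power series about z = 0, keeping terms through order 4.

-405*z^4/128 + 27*z^3/16 - 9*z^2/8 + 3*z/2 + 1

h(0) = 1
h′(0) = 3/2
h′′(0) = -9/4
h′′′(0) = 81/8
h^(4)(0) = -1215/16
Dividing each by k! gives the coefficients c_0, ..., c_4.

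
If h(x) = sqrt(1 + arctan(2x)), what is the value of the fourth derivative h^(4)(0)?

Compose series: expand the inner function first, then feed it into the outer expansion.
From the series, [x^4] h = 17/24; multiply by 4! = 24 to get 17.

17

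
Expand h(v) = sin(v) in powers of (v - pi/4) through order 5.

sqrt(2)*(v - pi/4)^5/240 + sqrt(2)*(v - pi/4)^4/48 - sqrt(2)*(v - pi/4)^3/12 - sqrt(2)*(v - pi/4)^2/4 + sqrt(2)*(v - pi/4)/2 + sqrt(2)/2

Compute the successive derivatives at the expansion point and divide by k!.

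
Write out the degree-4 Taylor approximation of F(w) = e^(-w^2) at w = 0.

w^4/2 - w^2 + 1

F(0) = 1
F′(0) = 0
F′′(0) = -2
F′′′(0) = 0
F^(4)(0) = 12
Then c_k = F^(k)(0)/k! gives each Taylor coefficient.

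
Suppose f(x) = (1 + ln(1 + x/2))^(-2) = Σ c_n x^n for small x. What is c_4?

57/64

Compose series: expand the inner function first, then feed it into the outer expansion.
f(0) = 1
f′(0) = -1
f′′(0) = 2
f′′′(0) = -23/4
f^(4)(0) = 171/8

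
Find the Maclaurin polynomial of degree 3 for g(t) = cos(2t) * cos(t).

1 - 5*t^2/2

Take the Cauchy product of the two expansions.
g(0) = 1
g′(0) = 0
g′′(0) = -5
g′′′(0) = 0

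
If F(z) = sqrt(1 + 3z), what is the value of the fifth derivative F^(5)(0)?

The coefficient of z^5 in the expansion is 1701/256, so F^(5)(0) = 5! * (1701/256) = 25515/32.

25515/32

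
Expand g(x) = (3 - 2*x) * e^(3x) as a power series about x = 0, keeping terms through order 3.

Shift and add copies of the series according to the polynomial's terms.
g(0) = 3
g′(0) = 7
g′′(0) = 15
g′′′(0) = 27
The Taylor polynomial is Σ g^(k)(0)/k! · x^k.

9*x^3/2 + 15*x^2/2 + 7*x + 3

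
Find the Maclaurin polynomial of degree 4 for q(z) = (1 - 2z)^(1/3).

-160*z^4/243 - 40*z^3/81 - 4*z^2/9 - 2*z/3 + 1

q(0) = 1
q′(0) = -2/3
q′′(0) = -8/9
q′′′(0) = -80/27
q^(4)(0) = -1280/81
Dividing each by k! gives the coefficients c_0, ..., c_4.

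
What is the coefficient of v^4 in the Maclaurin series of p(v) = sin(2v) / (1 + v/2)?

5/12

Write out both Maclaurin series and multiply, keeping only the needed powers.
p(0) = 0
p′(0) = 2
p′′(0) = -2
p′′′(0) = -5
p^(4)(0) = 10
So c_4 = p^(4)(0)/4! = 5/12.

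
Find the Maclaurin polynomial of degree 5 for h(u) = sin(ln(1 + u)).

-u^5/12 + u^3/6 - u^2/2 + u

Let u equal the inner series; expand the outer function in u and truncate.
h(0) = 0
h′(0) = 1
h′′(0) = -1
h′′′(0) = 1
h^(4)(0) = 0
h^(5)(0) = -10
The Taylor polynomial is Σ h^(k)(0)/k! · u^k.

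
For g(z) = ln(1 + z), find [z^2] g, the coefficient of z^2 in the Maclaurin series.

g(0) = 0
g′(0) = 1
g′′(0) = -1

-1/2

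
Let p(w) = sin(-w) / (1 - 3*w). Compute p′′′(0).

-53

Use 1/(1 - r) = Σ r^k on the denominator, then take the Cauchy product.
The coefficient of w^3 in the expansion is -53/6, so p′′′(0) = 3! * (-53/6) = -53.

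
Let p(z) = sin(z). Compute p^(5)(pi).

The coefficient of (z - pi)^5 in the expansion is -1/120, so p^(5)(pi) = 5! * (-1/120) = -1.

-1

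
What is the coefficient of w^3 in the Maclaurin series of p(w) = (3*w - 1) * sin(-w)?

-1/6

Multiply each power in the prefactor through the base expansion.
p(0) = 0
p′(0) = 1
p′′(0) = -6
p′′′(0) = -1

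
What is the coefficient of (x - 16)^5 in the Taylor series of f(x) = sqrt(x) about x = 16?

f(16) = 4
f′(16) = 1/8
f′′(16) = -1/256
f′′′(16) = 3/8192
f^(4)(16) = -15/262144
f^(5)(16) = 105/8388608
So c_5 = f^(5)(16)/5! = 7/67108864.

7/67108864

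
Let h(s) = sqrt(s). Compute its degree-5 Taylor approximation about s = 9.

7*(s - 9)^5/5038848 - 5*(s - 9)^4/279936 + (s - 9)^3/3888 - (s - 9)^2/216 + (s - 9)/6 + 3

h(9) = 3
h′(9) = 1/6
h′′(9) = -1/108
h′′′(9) = 1/648
h^(4)(9) = -5/11664
h^(5)(9) = 35/209952
The Taylor polynomial is Σ h^(k)(9)/k! · (s - 9)^k.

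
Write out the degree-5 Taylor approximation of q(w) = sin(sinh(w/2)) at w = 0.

Compose series: expand the inner function first, then feed it into the outer expansion.

-w^5/480 + w/2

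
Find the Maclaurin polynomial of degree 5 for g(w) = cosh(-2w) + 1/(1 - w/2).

w^5/32 + 35*w^4/48 + w^3/8 + 9*w^2/4 + w/2 + 2

Add the two expansions coefficient-wise.
g(0) = 2
g′(0) = 1/2
g′′(0) = 9/2
g′′′(0) = 3/4
g^(4)(0) = 35/2
g^(5)(0) = 15/4
Then c_k = g^(k)(0)/k! gives each Taylor coefficient.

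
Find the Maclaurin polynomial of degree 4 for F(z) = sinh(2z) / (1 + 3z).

Multiply the two series term by term and collect like powers.
F(0) = 0
F′(0) = 2
F′′(0) = -12
F′′′(0) = 116
F^(4)(0) = -1392
Dividing each by k! gives the coefficients c_0, ..., c_4.

-58*z^4 + 58*z^3/3 - 6*z^2 + 2*z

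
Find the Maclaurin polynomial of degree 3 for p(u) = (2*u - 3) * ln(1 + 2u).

-12*u^3 + 10*u^2 - 6*u

Shift and add copies of the series according to the polynomial's terms.
p(0) = 0
p′(0) = -6
p′′(0) = 20
p′′′(0) = -72
Dividing each by k! gives the coefficients c_0, ..., c_3.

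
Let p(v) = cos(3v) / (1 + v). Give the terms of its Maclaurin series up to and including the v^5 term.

v^5/8 - v^4/8 + 7*v^3/2 - 7*v^2/2 - v + 1

Expand each factor separately, then convolve coefficients.
[v^0] = 1;  [v^1] = -1;  [v^2] = -7/2;  [v^3] = 7/2;  [v^4] = -1/8;  [v^5] = 1/8.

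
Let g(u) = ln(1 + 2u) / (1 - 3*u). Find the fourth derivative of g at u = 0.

Use 1/(1 - r) = Σ r^k on the denominator, then take the Cauchy product.
The coefficient of u^4 in the expansion is 40, so g^(4)(0) = 4! * (40) = 960.

960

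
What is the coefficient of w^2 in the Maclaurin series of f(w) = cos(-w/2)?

Compute the successive derivatives at the expansion point and divide by k!.
f(0) = 1
f′(0) = 0
f′′(0) = -1/4

-1/8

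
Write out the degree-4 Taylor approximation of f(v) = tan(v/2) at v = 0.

v^3/24 + v/2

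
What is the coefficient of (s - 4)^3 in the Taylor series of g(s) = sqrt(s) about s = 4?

g(4) = 2
g′(4) = 1/4
g′′(4) = -1/32
g′′′(4) = 3/256
Dividing each by k! gives the coefficients c_0, ..., c_3.

1/512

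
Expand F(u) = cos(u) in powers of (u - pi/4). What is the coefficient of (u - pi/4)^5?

F(pi/4) = sqrt(2)/2
F′(pi/4) = -sqrt(2)/2
F′′(pi/4) = -sqrt(2)/2
F′′′(pi/4) = sqrt(2)/2
F^(4)(pi/4) = sqrt(2)/2
F^(5)(pi/4) = -sqrt(2)/2
So c_5 = F^(5)(pi/4)/5! = -sqrt(2)/240.

-sqrt(2)/240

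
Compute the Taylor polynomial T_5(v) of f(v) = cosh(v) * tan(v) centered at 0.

41*v^5/120 + 5*v^3/6 + v

Multiply the two series term by term and collect like powers.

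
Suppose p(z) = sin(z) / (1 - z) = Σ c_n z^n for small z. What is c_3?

5/6

Write out both Maclaurin series and multiply, keeping only the needed powers.
p(0) = 0
p′(0) = 1
p′′(0) = 2
p′′′(0) = 5
Dividing each by k! gives the coefficients c_0, ..., c_3.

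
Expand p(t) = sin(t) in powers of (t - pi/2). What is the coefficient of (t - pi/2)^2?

-1/2

p(pi/2) = 1
p′(pi/2) = 0
p′′(pi/2) = -1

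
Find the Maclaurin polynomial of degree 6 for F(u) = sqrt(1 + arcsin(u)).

Let u equal the inner series; expand the outer function in u and truncate.

-3169*u^6/46080 + 123*u^5/1280 - 31*u^4/384 + 7*u^3/48 - u^2/8 + u/2 + 1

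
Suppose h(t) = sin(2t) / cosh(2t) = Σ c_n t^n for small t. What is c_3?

Invert the denominator's series and multiply.

-16/3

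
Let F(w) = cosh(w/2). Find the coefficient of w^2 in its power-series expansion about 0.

1/8

Differentiate repeatedly and evaluate at the center.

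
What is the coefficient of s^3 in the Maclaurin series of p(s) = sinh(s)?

1/6

Compute the successive derivatives at the expansion point and divide by k!.
p(0) = 0
p′(0) = 1
p′′(0) = 0
p′′′(0) = 1
The Taylor polynomial is Σ p^(k)(0)/k! · s^k.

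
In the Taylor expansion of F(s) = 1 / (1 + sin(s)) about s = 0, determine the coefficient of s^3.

-5/6

Write 1/(1+u) = 1 - u + u^2 - u^3 + ... and substitute the series for u.
F(0) = 1
F′(0) = -1
F′′(0) = 2
F′′′(0) = -5
So c_3 = F′′′(0)/3! = -5/6.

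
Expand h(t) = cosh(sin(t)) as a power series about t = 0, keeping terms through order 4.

Plug the Maclaurin series of the inner function into that of the outer and collect terms.
h(0) = 1
h′(0) = 0
h′′(0) = 1
h′′′(0) = 0
h^(4)(0) = -3

-t^4/8 + t^2/2 + 1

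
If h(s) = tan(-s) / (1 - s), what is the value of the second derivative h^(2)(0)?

Take the Cauchy product of the two expansions.
From the series, [s^2] h = -1; multiply by 2! = 2 to get -2.

-2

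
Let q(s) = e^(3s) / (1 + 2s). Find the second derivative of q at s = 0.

Multiply the two series term by term and collect like powers.
From the series, [s^2] q = 5/2; multiply by 2! = 2 to get 5.

5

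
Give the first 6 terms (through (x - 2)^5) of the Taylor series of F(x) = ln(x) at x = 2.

(x - 2)^5/160 - (x - 2)^4/64 + (x - 2)^3/24 - (x - 2)^2/8 + (x - 2)/2 + ln(2)

F(2) = ln(2)
F′(2) = 1/2
F′′(2) = -1/4
F′′′(2) = 1/4
F^(4)(2) = -3/8
F^(5)(2) = 3/4
Then c_k = F^(k)(2)/k! gives each Taylor coefficient.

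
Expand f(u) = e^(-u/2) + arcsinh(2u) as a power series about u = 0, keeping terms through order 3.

Add the two expansions coefficient-wise.

-65*u^3/48 + u^2/8 + 3*u/2 + 1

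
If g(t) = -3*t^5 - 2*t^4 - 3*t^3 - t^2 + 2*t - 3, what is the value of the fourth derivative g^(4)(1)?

The coefficient of (t - 1)^4 in the expansion is -17, so g^(4)(1) = 4! * (-17) = -408.

-408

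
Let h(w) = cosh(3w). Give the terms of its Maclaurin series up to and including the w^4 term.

Differentiate repeatedly and evaluate at the center.
h(0) = 1
h′(0) = 0
h′′(0) = 9
h′′′(0) = 0
h^(4)(0) = 81
The Taylor polynomial is Σ h^(k)(0)/k! · w^k.

27*w^4/8 + 9*w^2/2 + 1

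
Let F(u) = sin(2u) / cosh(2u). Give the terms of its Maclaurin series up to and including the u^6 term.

48*u^5/5 - 16*u^3/3 + 2*u

Divide the numerator series by the denominator series (power-series long division).
[u^0] = 0;  [u^1] = 2;  [u^2] = 0;  [u^3] = -16/3;  [u^4] = 0;  [u^5] = 48/5;  [u^6] = 0.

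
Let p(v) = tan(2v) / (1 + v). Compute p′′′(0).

Write out both Maclaurin series and multiply, keeping only the needed powers.
The coefficient of v^3 in the expansion is 14/3, so p′′′(0) = 3! * (14/3) = 28.

28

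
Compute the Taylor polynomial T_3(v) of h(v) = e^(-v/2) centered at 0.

-v^3/48 + v^2/8 - v/2 + 1

h(0) = 1
h′(0) = -1/2
h′′(0) = 1/4
h′′′(0) = -1/8
Dividing each by k! gives the coefficients c_0, ..., c_3.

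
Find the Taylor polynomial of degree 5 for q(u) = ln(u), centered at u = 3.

(u - 3)^5/1215 - (u - 3)^4/324 + (u - 3)^3/81 - (u - 3)^2/18 + (u - 3)/3 + ln(3)

[(u - 3)^0] = ln(3);  [(u - 3)^1] = 1/3;  [(u - 3)^2] = -1/18;  [(u - 3)^3] = 1/81;  [(u - 3)^4] = -1/324;  [(u - 3)^5] = 1/1215.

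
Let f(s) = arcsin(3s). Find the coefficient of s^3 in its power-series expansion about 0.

c_3 = f′′′(0)/3! = 9/2.

9/2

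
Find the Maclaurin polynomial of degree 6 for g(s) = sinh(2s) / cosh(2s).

Divide the numerator series by the denominator series (power-series long division).
[s^0] = 0;  [s^1] = 2;  [s^2] = 0;  [s^3] = -8/3;  [s^4] = 0;  [s^5] = 64/15;  [s^6] = 0.

64*s^5/15 - 8*s^3/3 + 2*s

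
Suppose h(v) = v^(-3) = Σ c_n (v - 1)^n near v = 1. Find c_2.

6

h(1) = 1
h′(1) = -3
h′′(1) = 12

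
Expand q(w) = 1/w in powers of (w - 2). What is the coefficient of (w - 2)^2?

1/8

q(2) = 1/2
q′(2) = -1/4
q′′(2) = 1/4
So c_2 = q′′(2)/2! = 1/8.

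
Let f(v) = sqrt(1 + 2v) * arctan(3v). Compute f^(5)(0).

6147

Multiply the two series term by term and collect like powers.
The coefficient of v^5 in the expansion is 2049/40, so f^(5)(0) = 5! * (2049/40) = 6147.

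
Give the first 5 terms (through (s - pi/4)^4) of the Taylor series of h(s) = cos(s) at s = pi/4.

sqrt(2)*(s - pi/4)^4/48 + sqrt(2)*(s - pi/4)^3/12 - sqrt(2)*(s - pi/4)^2/4 - sqrt(2)*(s - pi/4)/2 + sqrt(2)/2

Compute the successive derivatives at the expansion point and divide by k!.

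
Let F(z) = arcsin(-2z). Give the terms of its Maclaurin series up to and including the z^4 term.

-4*z^3/3 - 2*z

Apply the Taylor formula c_k = f^(k)(a)/k!.
F(0) = 0
F′(0) = -2
F′′(0) = 0
F′′′(0) = -8
F^(4)(0) = 0
The Taylor polynomial is Σ F^(k)(0)/k! · z^k.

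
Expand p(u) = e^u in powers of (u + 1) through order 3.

Apply the Taylor formula c_k = f^(k)(a)/k!.
[(u + 1)^0] = e^(-1);  [(u + 1)^1] = e^(-1);  [(u + 1)^2] = e^(-1)/2;  [(u + 1)^3] = e^(-1)/6.

(u + 1)^3*e^(-1)/6 + (u + 1)^2*e^(-1)/2 + (u + 1)*e^(-1) + e^(-1)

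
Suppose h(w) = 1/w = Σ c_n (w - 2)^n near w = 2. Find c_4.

1/32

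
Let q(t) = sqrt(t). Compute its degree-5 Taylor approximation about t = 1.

7*(t - 1)^5/256 - 5*(t - 1)^4/128 + (t - 1)^3/16 - (t - 1)^2/8 + (t - 1)/2 + 1

[(t - 1)^0] = 1;  [(t - 1)^1] = 1/2;  [(t - 1)^2] = -1/8;  [(t - 1)^3] = 1/16;  [(t - 1)^4] = -5/128;  [(t - 1)^5] = 7/256.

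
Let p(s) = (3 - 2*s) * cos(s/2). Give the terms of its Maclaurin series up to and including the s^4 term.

s^4/128 + s^3/4 - 3*s^2/8 - 2*s + 3

Multiply each power in the prefactor through the base expansion.
[s^0] = 3;  [s^1] = -2;  [s^2] = -3/8;  [s^3] = 1/4;  [s^4] = 1/128.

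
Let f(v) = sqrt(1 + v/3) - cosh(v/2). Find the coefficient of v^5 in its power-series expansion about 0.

7/62208

Add the two expansions coefficient-wise.
f(0) = 0
f′(0) = 1/6
f′′(0) = -5/18
f′′′(0) = 1/72
f^(4)(0) = -2/27
f^(5)(0) = 35/2592
So c_5 = f^(5)(0)/5! = 7/62208.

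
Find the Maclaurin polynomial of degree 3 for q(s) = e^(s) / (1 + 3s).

-58*s^3/3 + 13*s^2/2 - 2*s + 1

Expand each factor separately, then convolve coefficients.
q(0) = 1
q′(0) = -2
q′′(0) = 13
q′′′(0) = -116
Dividing each by k! gives the coefficients c_0, ..., c_3.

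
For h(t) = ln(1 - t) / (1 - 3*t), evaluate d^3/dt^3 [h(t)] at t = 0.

Expand 1/(denominator) as a geometric series and multiply by the numerator's series.
The coefficient of t^3 in the expansion is -65/6, so h′′′(0) = 3! * (-65/6) = -65.

-65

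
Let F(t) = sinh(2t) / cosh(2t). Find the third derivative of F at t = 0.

-16

Write the quotient as an unknown series and match coefficients against numerator = denominator · series.
The coefficient of t^3 in the expansion is -8/3, so F′′′(0) = 3! * (-8/3) = -16.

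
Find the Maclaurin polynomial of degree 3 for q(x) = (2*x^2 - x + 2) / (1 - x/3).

17*x^3/27 + 17*x^2/9 - x/3 + 2

Shift and add copies of the series according to the polynomial's terms.
q(0) = 2
q′(0) = -1/3
q′′(0) = 34/9
q′′′(0) = 34/9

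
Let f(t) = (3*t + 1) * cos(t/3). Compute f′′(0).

Shift and add copies of the series according to the polynomial's terms.
The coefficient of t^2 in the expansion is -1/18, so f′′(0) = 2! * (-1/18) = -1/9.

-1/9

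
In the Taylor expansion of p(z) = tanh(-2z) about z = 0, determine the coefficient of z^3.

p(0) = 0
p′(0) = -2
p′′(0) = 0
p′′′(0) = 16
Then c_k = p^(k)(0)/k! gives each Taylor coefficient.

8/3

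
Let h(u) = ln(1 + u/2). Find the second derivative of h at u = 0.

-1/4

The coefficient of u^2 in the expansion is -1/8, so h′′(0) = 2! * (-1/8) = -1/4.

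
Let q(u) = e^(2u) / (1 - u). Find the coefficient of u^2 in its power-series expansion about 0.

Write out both Maclaurin series and multiply, keeping only the needed powers.
[u^0] = 1;  [u^1] = 3;  [u^2] = 5.
So c_2 = q′′(0)/2! = 5.

5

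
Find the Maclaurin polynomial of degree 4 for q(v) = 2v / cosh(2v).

-4*v^3 + 2*v

Invert the denominator's series and multiply.
q(0) = 0
q′(0) = 2
q′′(0) = 0
q′′′(0) = -24
q^(4)(0) = 0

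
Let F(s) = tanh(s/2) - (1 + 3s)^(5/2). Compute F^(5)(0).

Add the two expansions coefficient-wise.
The coefficient of s^5 in the expansion is -10919/3840, so F^(5)(0) = 5! * (-10919/3840) = -10919/32.

-10919/32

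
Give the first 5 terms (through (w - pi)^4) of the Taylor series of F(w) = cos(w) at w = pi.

-(w - pi)^4/24 + (w - pi)^2/2 - 1

Apply the Taylor formula c_k = f^(k)(a)/k!.
F(pi) = -1
F′(pi) = 0
F′′(pi) = 1
F′′′(pi) = 0
F^(4)(pi) = -1
Dividing each by k! gives the coefficients c_0, ..., c_4.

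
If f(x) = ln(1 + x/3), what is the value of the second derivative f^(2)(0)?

-1/9

The coefficient of x^2 in the expansion is -1/18, so f′′(0) = 2! * (-1/18) = -1/9.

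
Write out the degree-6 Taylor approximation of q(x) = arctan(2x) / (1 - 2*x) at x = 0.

832*x^6/15 + 416*x^5/15 + 32*x^4/3 + 16*x^3/3 + 4*x^2 + 2*x

Multiply the numerator's expansion by the denominator's geometric series.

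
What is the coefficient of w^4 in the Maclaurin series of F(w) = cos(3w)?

F(0) = 1
F′(0) = 0
F′′(0) = -9
F′′′(0) = 0
F^(4)(0) = 81

27/8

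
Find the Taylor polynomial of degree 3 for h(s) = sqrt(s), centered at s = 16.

(s - 16)^3/16384 - (s - 16)^2/512 + (s - 16)/8 + 4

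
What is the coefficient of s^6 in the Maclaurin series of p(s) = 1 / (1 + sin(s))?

Use the geometric series for the reciprocal, then substitute.

17/45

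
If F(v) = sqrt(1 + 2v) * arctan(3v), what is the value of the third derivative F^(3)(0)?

Expand each factor separately, then convolve coefficients.
The coefficient of v^3 in the expansion is -21/2, so F′′′(0) = 3! * (-21/2) = -63.

-63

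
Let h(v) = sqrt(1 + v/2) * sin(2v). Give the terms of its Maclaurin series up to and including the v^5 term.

Write out both Maclaurin series and multiply, keeping only the needed powers.

4661*v^5/15360 - 61*v^4/192 - 67*v^3/48 + v^2/2 + 2*v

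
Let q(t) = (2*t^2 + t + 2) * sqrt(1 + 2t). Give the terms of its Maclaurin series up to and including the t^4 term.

Multiply each power in the prefactor through the base expansion.

-7*t^4/4 + 5*t^3/2 + 2*t^2 + 3*t + 2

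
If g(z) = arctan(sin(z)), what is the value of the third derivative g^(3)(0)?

-3

Substitute the inner expansion into the outer series and collect powers.
From the series, [z^3] g = -1/2; multiply by 3! = 6 to get -3.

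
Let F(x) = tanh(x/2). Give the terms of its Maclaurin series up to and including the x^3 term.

-x^3/24 + x/2

F(0) = 0
F′(0) = 1/2
F′′(0) = 0
F′′′(0) = -1/4
Then c_k = F^(k)(0)/k! gives each Taylor coefficient.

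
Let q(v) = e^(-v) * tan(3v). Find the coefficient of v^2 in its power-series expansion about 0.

Take the Cauchy product of the two expansions.
q(0) = 0
q′(0) = 3
q′′(0) = -6
The Taylor polynomial is Σ q^(k)(0)/k! · v^k.

-3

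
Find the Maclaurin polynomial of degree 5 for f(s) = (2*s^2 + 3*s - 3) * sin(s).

-43*s^5/120 - s^4/2 + 5*s^3/2 + 3*s^2 - 3*s

Shift and add copies of the series according to the polynomial's terms.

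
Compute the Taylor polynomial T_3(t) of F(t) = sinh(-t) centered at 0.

-t^3/6 - t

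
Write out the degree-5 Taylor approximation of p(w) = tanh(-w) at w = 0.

Apply the Taylor formula c_k = f^(k)(a)/k!.
[w^0] = 0;  [w^1] = -1;  [w^2] = 0;  [w^3] = 1/3;  [w^4] = 0;  [w^5] = -2/15.

-2*w^5/15 + w^3/3 - w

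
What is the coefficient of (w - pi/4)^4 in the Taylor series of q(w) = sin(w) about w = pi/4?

sqrt(2)/48

[(w - pi/4)^0] = sqrt(2)/2;  [(w - pi/4)^1] = sqrt(2)/2;  [(w - pi/4)^2] = -sqrt(2)/4;  [(w - pi/4)^3] = -sqrt(2)/12;  [(w - pi/4)^4] = sqrt(2)/48.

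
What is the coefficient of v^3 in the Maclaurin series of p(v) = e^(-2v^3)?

-2

p(0) = 1
p′(0) = 0
p′′(0) = 0
p′′′(0) = -12
So c_3 = p′′′(0)/3! = -2.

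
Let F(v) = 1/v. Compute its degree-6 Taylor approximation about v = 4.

F(4) = 1/4
F′(4) = -1/16
F′′(4) = 1/32
F′′′(4) = -3/128
F^(4)(4) = 3/128
F^(5)(4) = -15/512
F^(6)(4) = 45/1024
Then c_k = F^(k)(4)/k! gives each Taylor coefficient.

(v - 4)^6/16384 - (v - 4)^5/4096 + (v - 4)^4/1024 - (v - 4)^3/256 + (v - 4)^2/64 - (v - 4)/16 + 1/4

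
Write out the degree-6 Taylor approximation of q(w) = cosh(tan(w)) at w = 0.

59*w^6/240 + 3*w^4/8 + w^2/2 + 1

Let u equal the inner series; expand the outer function in u and truncate.
[w^0] = 1;  [w^1] = 0;  [w^2] = 1/2;  [w^3] = 0;  [w^4] = 3/8;  [w^5] = 0;  [w^6] = 59/240.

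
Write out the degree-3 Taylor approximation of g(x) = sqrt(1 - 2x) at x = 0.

-x^3/2 - x^2/2 - x + 1

Compute the successive derivatives at the expansion point and divide by k!.
g(0) = 1
g′(0) = -1
g′′(0) = -1
g′′′(0) = -3
The Taylor polynomial is Σ g^(k)(0)/k! · x^k.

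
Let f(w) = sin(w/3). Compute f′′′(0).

The coefficient of w^3 in the expansion is -1/162, so f′′′(0) = 3! * (-1/162) = -1/27.

-1/27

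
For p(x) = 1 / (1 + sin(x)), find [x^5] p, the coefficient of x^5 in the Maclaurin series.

-61/120

Use the geometric series for the reciprocal, then substitute.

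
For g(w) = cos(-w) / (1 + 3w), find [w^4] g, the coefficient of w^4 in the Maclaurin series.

1837/24

Write out both Maclaurin series and multiply, keeping only the needed powers.
g(0) = 1
g′(0) = -3
g′′(0) = 17
g′′′(0) = -153
g^(4)(0) = 1837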